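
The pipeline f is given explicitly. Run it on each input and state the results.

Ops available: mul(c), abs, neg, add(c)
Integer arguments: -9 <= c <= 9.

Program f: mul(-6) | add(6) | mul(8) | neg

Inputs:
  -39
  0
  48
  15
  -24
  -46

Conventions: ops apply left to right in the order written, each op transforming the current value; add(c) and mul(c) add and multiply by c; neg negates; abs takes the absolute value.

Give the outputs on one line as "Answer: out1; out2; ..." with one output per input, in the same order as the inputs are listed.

Execution, op by op:
  -39 -> 234 -> 240 -> 1920 -> -1920
  0 -> 0 -> 6 -> 48 -> -48
  48 -> -288 -> -282 -> -2256 -> 2256
  15 -> -90 -> -84 -> -672 -> 672
  -24 -> 144 -> 150 -> 1200 -> -1200
  -46 -> 276 -> 282 -> 2256 -> -2256

-1920; -48; 2256; 672; -1200; -2256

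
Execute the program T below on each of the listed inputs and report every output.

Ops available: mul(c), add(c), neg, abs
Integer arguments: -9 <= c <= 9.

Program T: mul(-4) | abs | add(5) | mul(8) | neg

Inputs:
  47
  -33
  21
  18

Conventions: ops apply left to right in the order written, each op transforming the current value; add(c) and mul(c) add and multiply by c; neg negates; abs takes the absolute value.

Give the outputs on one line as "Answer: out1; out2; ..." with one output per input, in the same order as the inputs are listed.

Execution, op by op:
  47 -> -188 -> 188 -> 193 -> 1544 -> -1544
  -33 -> 132 -> 132 -> 137 -> 1096 -> -1096
  21 -> -84 -> 84 -> 89 -> 712 -> -712
  18 -> -72 -> 72 -> 77 -> 616 -> -616

-1544; -1096; -712; -616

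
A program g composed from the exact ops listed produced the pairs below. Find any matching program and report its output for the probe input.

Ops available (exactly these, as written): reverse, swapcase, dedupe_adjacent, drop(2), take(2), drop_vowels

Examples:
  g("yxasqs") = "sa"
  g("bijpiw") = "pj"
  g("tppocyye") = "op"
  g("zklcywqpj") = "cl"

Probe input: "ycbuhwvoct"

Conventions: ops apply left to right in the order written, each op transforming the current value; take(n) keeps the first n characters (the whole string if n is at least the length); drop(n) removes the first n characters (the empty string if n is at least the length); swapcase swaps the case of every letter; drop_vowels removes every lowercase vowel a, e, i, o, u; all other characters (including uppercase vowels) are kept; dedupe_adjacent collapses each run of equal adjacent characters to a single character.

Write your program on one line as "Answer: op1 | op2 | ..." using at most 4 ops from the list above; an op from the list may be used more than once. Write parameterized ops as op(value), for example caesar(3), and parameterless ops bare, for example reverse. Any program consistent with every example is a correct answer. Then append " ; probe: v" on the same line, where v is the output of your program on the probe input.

drop(2) | take(2) | reverse ; probe: "ub"

Check, running the answer program on each example:
  "yxasqs" -> "asqs" -> "as" -> "sa"
  "bijpiw" -> "jpiw" -> "jp" -> "pj"
  "tppocyye" -> "pocyye" -> "po" -> "op"
  "zklcywqpj" -> "lcywqpj" -> "lc" -> "cl"
  probe: "ycbuhwvoct" -> "buhwvoct" -> "bu" -> "ub"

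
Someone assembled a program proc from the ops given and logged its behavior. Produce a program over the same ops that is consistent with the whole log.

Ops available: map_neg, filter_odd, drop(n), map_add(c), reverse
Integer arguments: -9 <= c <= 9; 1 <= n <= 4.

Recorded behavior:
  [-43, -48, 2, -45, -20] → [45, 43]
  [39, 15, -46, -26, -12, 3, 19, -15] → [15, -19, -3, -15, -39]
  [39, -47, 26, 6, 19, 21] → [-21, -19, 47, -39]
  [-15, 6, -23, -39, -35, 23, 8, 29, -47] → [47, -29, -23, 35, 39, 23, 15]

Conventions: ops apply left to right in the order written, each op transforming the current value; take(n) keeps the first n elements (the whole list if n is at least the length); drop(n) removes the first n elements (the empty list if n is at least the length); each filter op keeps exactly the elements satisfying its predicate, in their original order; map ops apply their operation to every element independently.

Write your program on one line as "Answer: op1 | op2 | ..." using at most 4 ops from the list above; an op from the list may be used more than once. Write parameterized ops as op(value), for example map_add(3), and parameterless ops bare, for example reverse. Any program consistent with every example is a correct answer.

filter_odd | map_neg | reverse

Check, running the answer program on each example:
  [-43, -48, 2, -45, -20] -> [-43, -45] -> [43, 45] -> [45, 43]
  [39, 15, -46, -26, -12, 3, 19, -15] -> [39, 15, 3, 19, -15] -> [-39, -15, -3, -19, 15] -> [15, -19, -3, -15, -39]
  [39, -47, 26, 6, 19, 21] -> [39, -47, 19, 21] -> [-39, 47, -19, -21] -> [-21, -19, 47, -39]
  [-15, 6, -23, -39, -35, 23, 8, 29, -47] -> [-15, -23, -39, -35, 23, 29, -47] -> [15, 23, 39, 35, -23, -29, 47] -> [47, -29, -23, 35, 39, 23, 15]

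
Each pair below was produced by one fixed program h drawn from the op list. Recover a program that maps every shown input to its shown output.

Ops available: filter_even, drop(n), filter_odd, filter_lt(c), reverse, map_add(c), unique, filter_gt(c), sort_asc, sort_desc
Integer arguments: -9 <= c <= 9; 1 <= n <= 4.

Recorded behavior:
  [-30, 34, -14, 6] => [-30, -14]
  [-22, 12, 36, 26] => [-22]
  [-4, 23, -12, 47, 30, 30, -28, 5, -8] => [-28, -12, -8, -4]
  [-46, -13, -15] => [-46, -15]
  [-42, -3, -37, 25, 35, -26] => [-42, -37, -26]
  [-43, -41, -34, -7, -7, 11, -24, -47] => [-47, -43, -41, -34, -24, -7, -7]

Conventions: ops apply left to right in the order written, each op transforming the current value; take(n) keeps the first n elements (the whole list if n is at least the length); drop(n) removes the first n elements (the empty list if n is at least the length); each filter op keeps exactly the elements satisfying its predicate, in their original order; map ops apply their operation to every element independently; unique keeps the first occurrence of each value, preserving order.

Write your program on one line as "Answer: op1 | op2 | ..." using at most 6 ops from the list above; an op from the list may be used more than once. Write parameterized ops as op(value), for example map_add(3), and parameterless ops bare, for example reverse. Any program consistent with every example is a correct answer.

sort_desc | drop(1) | filter_lt(9) | filter_lt(-3) | sort_asc

Check, running the answer program on each example:
  [-30, 34, -14, 6] -> [34, 6, -14, -30] -> [6, -14, -30] -> [6, -14, -30] -> [-14, -30] -> [-30, -14]
  [-22, 12, 36, 26] -> [36, 26, 12, -22] -> [26, 12, -22] -> [-22] -> [-22] -> [-22]
  [-4, 23, -12, 47, 30, 30, -28, 5, -8] -> [47, 30, 30, 23, 5, -4, -8, -12, -28] -> [30, 30, 23, 5, -4, -8, -12, -28] -> [5, -4, -8, -12, -28] -> [-4, -8, -12, -28] -> [-28, -12, -8, -4]
  [-46, -13, -15] -> [-13, -15, -46] -> [-15, -46] -> [-15, -46] -> [-15, -46] -> [-46, -15]
  [-42, -3, -37, 25, 35, -26] -> [35, 25, -3, -26, -37, -42] -> [25, -3, -26, -37, -42] -> [-3, -26, -37, -42] -> [-26, -37, -42] -> [-42, -37, -26]
  [-43, -41, -34, -7, -7, 11, -24, -47] -> [11, -7, -7, -24, -34, -41, -43, -47] -> [-7, -7, -24, -34, -41, -43, -47] -> [-7, -7, -24, -34, -41, -43, -47] -> [-7, -7, -24, -34, -41, -43, -47] -> [-47, -43, -41, -34, -24, -7, -7]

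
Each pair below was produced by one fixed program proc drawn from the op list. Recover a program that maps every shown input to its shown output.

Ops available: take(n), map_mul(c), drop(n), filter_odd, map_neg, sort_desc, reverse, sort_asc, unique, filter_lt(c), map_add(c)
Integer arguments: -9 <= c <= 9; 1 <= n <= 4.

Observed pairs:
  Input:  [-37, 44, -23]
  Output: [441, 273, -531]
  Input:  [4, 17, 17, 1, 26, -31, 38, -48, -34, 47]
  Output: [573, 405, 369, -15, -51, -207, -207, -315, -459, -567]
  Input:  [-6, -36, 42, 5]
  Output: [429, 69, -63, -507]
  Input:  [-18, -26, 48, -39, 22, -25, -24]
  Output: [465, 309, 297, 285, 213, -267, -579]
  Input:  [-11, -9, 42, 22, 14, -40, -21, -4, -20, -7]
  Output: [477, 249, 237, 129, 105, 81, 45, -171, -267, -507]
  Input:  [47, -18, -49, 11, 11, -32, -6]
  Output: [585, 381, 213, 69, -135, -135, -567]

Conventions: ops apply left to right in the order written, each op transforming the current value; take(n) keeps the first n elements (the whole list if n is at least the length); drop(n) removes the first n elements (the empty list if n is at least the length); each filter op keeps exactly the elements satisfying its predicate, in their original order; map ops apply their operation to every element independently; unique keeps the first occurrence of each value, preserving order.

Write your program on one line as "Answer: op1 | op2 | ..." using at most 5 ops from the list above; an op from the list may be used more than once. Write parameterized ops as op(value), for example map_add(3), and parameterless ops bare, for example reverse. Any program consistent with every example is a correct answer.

map_mul(6) | map_mul(-2) | sort_asc | reverse | map_add(-3)

Check, running the answer program on each example:
  [-37, 44, -23] -> [-222, 264, -138] -> [444, -528, 276] -> [-528, 276, 444] -> [444, 276, -528] -> [441, 273, -531]
  [4, 17, 17, 1, 26, -31, 38, -48, -34, 47] -> [24, 102, 102, 6, 156, -186, 228, -288, -204, 282] -> [-48, -204, -204, -12, -312, 372, -456, 576, 408, -564] -> [-564, -456, -312, -204, -204, -48, -12, 372, 408, 576] -> [576, 408, 372, -12, -48, -204, -204, -312, -456, -564] -> [573, 405, 369, -15, -51, -207, -207, -315, -459, -567]
  [-6, -36, 42, 5] -> [-36, -216, 252, 30] -> [72, 432, -504, -60] -> [-504, -60, 72, 432] -> [432, 72, -60, -504] -> [429, 69, -63, -507]
  [-18, -26, 48, -39, 22, -25, -24] -> [-108, -156, 288, -234, 132, -150, -144] -> [216, 312, -576, 468, -264, 300, 288] -> [-576, -264, 216, 288, 300, 312, 468] -> [468, 312, 300, 288, 216, -264, -576] -> [465, 309, 297, 285, 213, -267, -579]
  [-11, -9, 42, 22, 14, -40, -21, -4, -20, -7] -> [-66, -54, 252, 132, 84, -240, -126, -24, -120, -42] -> [132, 108, -504, -264, -168, 480, 252, 48, 240, 84] -> [-504, -264, -168, 48, 84, 108, 132, 240, 252, 480] -> [480, 252, 240, 132, 108, 84, 48, -168, -264, -504] -> [477, 249, 237, 129, 105, 81, 45, -171, -267, -507]
  [47, -18, -49, 11, 11, -32, -6] -> [282, -108, -294, 66, 66, -192, -36] -> [-564, 216, 588, -132, -132, 384, 72] -> [-564, -132, -132, 72, 216, 384, 588] -> [588, 384, 216, 72, -132, -132, -564] -> [585, 381, 213, 69, -135, -135, -567]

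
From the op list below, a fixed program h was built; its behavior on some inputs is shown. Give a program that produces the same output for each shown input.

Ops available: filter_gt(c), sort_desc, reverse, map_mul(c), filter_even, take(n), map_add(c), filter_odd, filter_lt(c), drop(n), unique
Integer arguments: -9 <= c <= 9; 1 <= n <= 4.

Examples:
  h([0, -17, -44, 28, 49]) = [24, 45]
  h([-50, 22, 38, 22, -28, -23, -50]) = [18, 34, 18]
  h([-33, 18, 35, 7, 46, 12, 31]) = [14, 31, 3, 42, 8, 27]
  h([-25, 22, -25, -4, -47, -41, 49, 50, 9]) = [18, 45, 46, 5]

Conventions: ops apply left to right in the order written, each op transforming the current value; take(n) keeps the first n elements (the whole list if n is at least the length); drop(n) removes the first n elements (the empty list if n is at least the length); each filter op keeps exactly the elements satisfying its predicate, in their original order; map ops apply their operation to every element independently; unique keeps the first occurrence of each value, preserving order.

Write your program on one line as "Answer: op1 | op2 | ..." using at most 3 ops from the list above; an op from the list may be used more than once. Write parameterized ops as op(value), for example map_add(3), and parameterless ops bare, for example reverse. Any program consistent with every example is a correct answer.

map_add(-4) | filter_gt(-4)

Check, running the answer program on each example:
  [0, -17, -44, 28, 49] -> [-4, -21, -48, 24, 45] -> [24, 45]
  [-50, 22, 38, 22, -28, -23, -50] -> [-54, 18, 34, 18, -32, -27, -54] -> [18, 34, 18]
  [-33, 18, 35, 7, 46, 12, 31] -> [-37, 14, 31, 3, 42, 8, 27] -> [14, 31, 3, 42, 8, 27]
  [-25, 22, -25, -4, -47, -41, 49, 50, 9] -> [-29, 18, -29, -8, -51, -45, 45, 46, 5] -> [18, 45, 46, 5]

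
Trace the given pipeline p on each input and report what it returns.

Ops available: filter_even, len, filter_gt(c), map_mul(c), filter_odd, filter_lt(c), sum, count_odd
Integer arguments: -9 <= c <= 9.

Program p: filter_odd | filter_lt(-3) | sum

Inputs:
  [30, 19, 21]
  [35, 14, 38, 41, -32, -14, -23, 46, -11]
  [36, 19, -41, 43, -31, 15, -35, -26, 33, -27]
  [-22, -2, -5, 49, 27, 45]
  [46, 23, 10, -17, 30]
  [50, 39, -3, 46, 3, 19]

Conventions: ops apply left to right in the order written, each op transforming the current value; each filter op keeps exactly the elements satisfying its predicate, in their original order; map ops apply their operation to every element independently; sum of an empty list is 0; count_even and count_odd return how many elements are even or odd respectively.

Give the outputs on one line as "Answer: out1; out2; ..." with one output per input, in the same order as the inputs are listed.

Execution, op by op:
  [30, 19, 21] -> [19, 21] -> [] -> 0
  [35, 14, 38, 41, -32, -14, -23, 46, -11] -> [35, 41, -23, -11] -> [-23, -11] -> -34
  [36, 19, -41, 43, -31, 15, -35, -26, 33, -27] -> [19, -41, 43, -31, 15, -35, 33, -27] -> [-41, -31, -35, -27] -> -134
  [-22, -2, -5, 49, 27, 45] -> [-5, 49, 27, 45] -> [-5] -> -5
  [46, 23, 10, -17, 30] -> [23, -17] -> [-17] -> -17
  [50, 39, -3, 46, 3, 19] -> [39, -3, 3, 19] -> [] -> 0

0; -34; -134; -5; -17; 0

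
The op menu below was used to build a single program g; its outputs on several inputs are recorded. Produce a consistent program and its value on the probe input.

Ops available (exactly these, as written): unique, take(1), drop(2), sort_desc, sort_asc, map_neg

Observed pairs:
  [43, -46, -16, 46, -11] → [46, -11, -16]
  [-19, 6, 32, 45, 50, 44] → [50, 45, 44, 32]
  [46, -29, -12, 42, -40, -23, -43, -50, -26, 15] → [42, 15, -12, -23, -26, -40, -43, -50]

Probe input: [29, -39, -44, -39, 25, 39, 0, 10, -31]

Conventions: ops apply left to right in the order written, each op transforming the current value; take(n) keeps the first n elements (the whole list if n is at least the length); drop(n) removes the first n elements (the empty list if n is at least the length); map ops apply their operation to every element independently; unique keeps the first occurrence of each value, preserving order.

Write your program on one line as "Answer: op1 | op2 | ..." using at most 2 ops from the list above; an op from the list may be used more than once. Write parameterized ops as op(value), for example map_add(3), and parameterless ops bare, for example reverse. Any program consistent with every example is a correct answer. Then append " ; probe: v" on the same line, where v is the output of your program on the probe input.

drop(2) | sort_desc ; probe: [39, 25, 10, 0, -31, -39, -44]

Check, running the answer program on each example:
  [43, -46, -16, 46, -11] -> [-16, 46, -11] -> [46, -11, -16]
  [-19, 6, 32, 45, 50, 44] -> [32, 45, 50, 44] -> [50, 45, 44, 32]
  [46, -29, -12, 42, -40, -23, -43, -50, -26, 15] -> [-12, 42, -40, -23, -43, -50, -26, 15] -> [42, 15, -12, -23, -26, -40, -43, -50]
  probe: [29, -39, -44, -39, 25, 39, 0, 10, -31] -> [-44, -39, 25, 39, 0, 10, -31] -> [39, 25, 10, 0, -31, -39, -44]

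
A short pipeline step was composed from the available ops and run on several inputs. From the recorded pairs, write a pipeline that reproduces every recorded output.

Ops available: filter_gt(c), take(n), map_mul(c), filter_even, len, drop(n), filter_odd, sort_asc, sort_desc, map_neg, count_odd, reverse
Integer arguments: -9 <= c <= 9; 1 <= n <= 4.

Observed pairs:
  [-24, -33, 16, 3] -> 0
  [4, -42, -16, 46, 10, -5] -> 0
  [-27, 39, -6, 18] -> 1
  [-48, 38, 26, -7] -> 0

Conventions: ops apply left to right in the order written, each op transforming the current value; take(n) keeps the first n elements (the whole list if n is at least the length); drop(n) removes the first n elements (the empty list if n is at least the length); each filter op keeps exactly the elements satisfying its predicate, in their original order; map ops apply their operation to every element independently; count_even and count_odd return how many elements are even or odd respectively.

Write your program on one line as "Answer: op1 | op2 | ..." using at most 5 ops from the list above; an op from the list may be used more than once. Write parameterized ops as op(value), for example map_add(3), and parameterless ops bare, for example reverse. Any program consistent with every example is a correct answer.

reverse | filter_odd | sort_asc | filter_gt(8) | count_odd

Check, running the answer program on each example:
  [-24, -33, 16, 3] -> [3, 16, -33, -24] -> [3, -33] -> [-33, 3] -> [] -> 0
  [4, -42, -16, 46, 10, -5] -> [-5, 10, 46, -16, -42, 4] -> [-5] -> [-5] -> [] -> 0
  [-27, 39, -6, 18] -> [18, -6, 39, -27] -> [39, -27] -> [-27, 39] -> [39] -> 1
  [-48, 38, 26, -7] -> [-7, 26, 38, -48] -> [-7] -> [-7] -> [] -> 0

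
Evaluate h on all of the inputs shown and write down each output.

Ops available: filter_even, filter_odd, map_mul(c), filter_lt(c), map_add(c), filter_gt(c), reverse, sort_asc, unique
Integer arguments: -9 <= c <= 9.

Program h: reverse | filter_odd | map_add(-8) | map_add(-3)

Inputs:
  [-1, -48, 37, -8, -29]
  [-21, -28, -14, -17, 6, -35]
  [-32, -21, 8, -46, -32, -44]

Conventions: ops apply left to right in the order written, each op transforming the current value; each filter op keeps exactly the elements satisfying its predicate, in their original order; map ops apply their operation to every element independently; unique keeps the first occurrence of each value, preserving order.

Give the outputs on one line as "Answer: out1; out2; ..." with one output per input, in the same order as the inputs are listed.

Execution, op by op:
  [-1, -48, 37, -8, -29] -> [-29, -8, 37, -48, -1] -> [-29, 37, -1] -> [-37, 29, -9] -> [-40, 26, -12]
  [-21, -28, -14, -17, 6, -35] -> [-35, 6, -17, -14, -28, -21] -> [-35, -17, -21] -> [-43, -25, -29] -> [-46, -28, -32]
  [-32, -21, 8, -46, -32, -44] -> [-44, -32, -46, 8, -21, -32] -> [-21] -> [-29] -> [-32]

[-40, 26, -12]; [-46, -28, -32]; [-32]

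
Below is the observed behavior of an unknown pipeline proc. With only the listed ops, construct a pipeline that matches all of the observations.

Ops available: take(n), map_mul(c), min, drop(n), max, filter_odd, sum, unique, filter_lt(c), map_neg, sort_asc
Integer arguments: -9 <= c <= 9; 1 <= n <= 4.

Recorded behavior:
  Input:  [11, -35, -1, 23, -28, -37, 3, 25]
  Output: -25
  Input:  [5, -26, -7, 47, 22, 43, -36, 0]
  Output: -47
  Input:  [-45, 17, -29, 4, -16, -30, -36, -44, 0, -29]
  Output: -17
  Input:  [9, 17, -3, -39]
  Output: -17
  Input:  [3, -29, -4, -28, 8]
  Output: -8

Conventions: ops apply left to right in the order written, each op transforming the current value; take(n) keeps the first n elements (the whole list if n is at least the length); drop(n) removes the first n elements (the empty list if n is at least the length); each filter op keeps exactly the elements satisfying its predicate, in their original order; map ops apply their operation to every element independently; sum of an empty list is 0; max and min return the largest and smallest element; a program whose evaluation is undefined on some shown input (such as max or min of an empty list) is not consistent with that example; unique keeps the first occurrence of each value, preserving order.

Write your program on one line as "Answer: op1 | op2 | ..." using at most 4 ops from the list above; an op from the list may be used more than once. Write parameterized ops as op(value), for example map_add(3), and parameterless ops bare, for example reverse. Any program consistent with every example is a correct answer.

drop(1) | map_neg | min

Check, running the answer program on each example:
  [11, -35, -1, 23, -28, -37, 3, 25] -> [-35, -1, 23, -28, -37, 3, 25] -> [35, 1, -23, 28, 37, -3, -25] -> -25
  [5, -26, -7, 47, 22, 43, -36, 0] -> [-26, -7, 47, 22, 43, -36, 0] -> [26, 7, -47, -22, -43, 36, 0] -> -47
  [-45, 17, -29, 4, -16, -30, -36, -44, 0, -29] -> [17, -29, 4, -16, -30, -36, -44, 0, -29] -> [-17, 29, -4, 16, 30, 36, 44, 0, 29] -> -17
  [9, 17, -3, -39] -> [17, -3, -39] -> [-17, 3, 39] -> -17
  [3, -29, -4, -28, 8] -> [-29, -4, -28, 8] -> [29, 4, 28, -8] -> -8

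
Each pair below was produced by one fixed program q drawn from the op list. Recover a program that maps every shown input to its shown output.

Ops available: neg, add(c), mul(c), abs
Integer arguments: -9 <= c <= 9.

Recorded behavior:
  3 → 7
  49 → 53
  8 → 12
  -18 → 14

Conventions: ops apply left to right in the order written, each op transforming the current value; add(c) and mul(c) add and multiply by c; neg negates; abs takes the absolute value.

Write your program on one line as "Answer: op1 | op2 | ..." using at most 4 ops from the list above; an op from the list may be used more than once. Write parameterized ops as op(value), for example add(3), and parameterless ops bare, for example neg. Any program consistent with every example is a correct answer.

neg | add(-4) | neg | abs

Check, running the answer program on each example:
  3 -> -3 -> -7 -> 7 -> 7
  49 -> -49 -> -53 -> 53 -> 53
  8 -> -8 -> -12 -> 12 -> 12
  -18 -> 18 -> 14 -> -14 -> 14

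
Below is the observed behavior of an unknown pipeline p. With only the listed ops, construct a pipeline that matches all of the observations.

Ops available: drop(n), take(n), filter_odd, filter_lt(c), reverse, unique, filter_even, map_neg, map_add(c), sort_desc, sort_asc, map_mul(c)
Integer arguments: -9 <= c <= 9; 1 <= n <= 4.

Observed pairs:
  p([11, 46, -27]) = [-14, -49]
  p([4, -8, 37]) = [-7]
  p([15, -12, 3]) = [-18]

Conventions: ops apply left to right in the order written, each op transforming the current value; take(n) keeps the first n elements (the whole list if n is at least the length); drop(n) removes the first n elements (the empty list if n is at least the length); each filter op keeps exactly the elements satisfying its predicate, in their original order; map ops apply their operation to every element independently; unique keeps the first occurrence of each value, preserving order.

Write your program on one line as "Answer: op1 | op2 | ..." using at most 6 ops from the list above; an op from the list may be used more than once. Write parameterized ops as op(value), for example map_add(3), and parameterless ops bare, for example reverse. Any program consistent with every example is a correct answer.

map_add(2) | map_neg | take(2) | map_add(-1) | filter_lt(-6)

Check, running the answer program on each example:
  [11, 46, -27] -> [13, 48, -25] -> [-13, -48, 25] -> [-13, -48] -> [-14, -49] -> [-14, -49]
  [4, -8, 37] -> [6, -6, 39] -> [-6, 6, -39] -> [-6, 6] -> [-7, 5] -> [-7]
  [15, -12, 3] -> [17, -10, 5] -> [-17, 10, -5] -> [-17, 10] -> [-18, 9] -> [-18]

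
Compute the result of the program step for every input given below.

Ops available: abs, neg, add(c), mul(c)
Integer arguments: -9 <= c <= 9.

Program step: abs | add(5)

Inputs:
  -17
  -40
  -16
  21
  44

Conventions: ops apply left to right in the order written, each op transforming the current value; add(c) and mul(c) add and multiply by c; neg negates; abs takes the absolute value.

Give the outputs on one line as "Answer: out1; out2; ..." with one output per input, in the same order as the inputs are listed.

Execution, op by op:
  -17 -> 17 -> 22
  -40 -> 40 -> 45
  -16 -> 16 -> 21
  21 -> 21 -> 26
  44 -> 44 -> 49

22; 45; 21; 26; 49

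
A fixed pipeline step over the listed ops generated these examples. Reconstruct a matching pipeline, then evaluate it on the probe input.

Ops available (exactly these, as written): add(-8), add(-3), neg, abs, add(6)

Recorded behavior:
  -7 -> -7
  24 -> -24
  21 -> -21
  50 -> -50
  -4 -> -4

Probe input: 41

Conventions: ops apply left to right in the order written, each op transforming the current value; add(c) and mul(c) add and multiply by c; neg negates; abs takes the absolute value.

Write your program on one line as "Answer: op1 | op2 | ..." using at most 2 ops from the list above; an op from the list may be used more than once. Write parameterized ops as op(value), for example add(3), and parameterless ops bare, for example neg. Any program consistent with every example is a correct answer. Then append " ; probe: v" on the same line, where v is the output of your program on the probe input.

abs | neg ; probe: -41

Check, running the answer program on each example:
  -7 -> 7 -> -7
  24 -> 24 -> -24
  21 -> 21 -> -21
  50 -> 50 -> -50
  -4 -> 4 -> -4
  probe: 41 -> 41 -> -41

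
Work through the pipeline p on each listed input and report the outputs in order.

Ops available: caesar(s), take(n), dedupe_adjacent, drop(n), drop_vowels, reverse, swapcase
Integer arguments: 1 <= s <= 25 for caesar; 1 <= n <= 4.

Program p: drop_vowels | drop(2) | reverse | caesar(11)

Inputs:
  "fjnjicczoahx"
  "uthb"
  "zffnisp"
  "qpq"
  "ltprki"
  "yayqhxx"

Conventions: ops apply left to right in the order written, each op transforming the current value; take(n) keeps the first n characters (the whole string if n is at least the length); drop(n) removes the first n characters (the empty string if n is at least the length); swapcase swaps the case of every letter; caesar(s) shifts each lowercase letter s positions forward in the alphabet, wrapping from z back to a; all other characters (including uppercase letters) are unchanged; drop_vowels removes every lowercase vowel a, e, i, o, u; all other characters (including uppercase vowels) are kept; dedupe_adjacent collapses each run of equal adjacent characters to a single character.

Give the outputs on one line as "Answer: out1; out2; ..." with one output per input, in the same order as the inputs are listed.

"isknnuy"; "m"; "adyq"; "b"; "vca"; "iisb"

Execution, op by op:
  "fjnjicczoahx" -> "fjnjcczhx" -> "njcczhx" -> "xhzccjn" -> "isknnuy"
  "uthb" -> "thb" -> "b" -> "b" -> "m"
  "zffnisp" -> "zffnsp" -> "fnsp" -> "psnf" -> "adyq"
  "qpq" -> "qpq" -> "q" -> "q" -> "b"
  "ltprki" -> "ltprk" -> "prk" -> "krp" -> "vca"
  "yayqhxx" -> "yyqhxx" -> "qhxx" -> "xxhq" -> "iisb"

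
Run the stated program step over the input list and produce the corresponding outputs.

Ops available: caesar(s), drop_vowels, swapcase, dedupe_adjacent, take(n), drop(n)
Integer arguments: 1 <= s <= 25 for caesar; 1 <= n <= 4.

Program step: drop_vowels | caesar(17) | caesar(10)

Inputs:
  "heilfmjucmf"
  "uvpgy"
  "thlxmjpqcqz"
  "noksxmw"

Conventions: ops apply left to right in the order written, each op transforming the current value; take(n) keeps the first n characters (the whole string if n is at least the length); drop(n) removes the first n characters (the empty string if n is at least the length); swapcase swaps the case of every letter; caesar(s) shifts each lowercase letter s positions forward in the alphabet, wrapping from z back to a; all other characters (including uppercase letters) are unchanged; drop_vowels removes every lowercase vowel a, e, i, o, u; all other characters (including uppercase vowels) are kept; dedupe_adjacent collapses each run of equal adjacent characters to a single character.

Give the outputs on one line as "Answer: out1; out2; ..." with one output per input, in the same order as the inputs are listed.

Execution, op by op:
  "heilfmjucmf" -> "hlfmjcmf" -> "ycwdatdw" -> "imgnkdng"
  "uvpgy" -> "vpgy" -> "mgxp" -> "wqhz"
  "thlxmjpqcqz" -> "thlxmjpqcqz" -> "kycodaghthq" -> "uimynkqrdra"
  "noksxmw" -> "nksxmw" -> "ebjodn" -> "oltynx"

"imgnkdng"; "wqhz"; "uimynkqrdra"; "oltynx"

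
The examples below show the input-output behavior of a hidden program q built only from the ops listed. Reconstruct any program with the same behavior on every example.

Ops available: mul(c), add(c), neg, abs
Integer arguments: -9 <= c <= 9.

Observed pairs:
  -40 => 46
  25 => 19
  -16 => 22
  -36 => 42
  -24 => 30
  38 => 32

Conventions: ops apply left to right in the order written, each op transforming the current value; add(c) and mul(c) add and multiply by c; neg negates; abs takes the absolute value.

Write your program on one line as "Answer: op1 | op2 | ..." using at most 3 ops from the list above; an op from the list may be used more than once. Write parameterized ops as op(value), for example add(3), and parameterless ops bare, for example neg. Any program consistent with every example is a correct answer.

neg | add(6) | abs

Check, running the answer program on each example:
  -40 -> 40 -> 46 -> 46
  25 -> -25 -> -19 -> 19
  -16 -> 16 -> 22 -> 22
  -36 -> 36 -> 42 -> 42
  -24 -> 24 -> 30 -> 30
  38 -> -38 -> -32 -> 32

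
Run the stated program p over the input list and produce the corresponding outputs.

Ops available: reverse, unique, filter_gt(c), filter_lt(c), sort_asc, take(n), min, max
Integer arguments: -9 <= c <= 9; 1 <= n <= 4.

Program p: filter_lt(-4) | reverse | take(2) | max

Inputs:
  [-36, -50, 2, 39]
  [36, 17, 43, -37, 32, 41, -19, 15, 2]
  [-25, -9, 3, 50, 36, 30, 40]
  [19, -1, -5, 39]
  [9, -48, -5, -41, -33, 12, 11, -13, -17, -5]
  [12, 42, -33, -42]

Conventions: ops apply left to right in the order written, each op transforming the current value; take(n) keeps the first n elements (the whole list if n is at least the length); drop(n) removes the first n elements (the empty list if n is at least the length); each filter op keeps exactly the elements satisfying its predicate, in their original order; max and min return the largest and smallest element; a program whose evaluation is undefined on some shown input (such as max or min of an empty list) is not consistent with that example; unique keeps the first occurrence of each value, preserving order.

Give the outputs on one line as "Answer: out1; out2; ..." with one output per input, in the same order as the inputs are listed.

-36; -19; -9; -5; -5; -33

Execution, op by op:
  [-36, -50, 2, 39] -> [-36, -50] -> [-50, -36] -> [-50, -36] -> -36
  [36, 17, 43, -37, 32, 41, -19, 15, 2] -> [-37, -19] -> [-19, -37] -> [-19, -37] -> -19
  [-25, -9, 3, 50, 36, 30, 40] -> [-25, -9] -> [-9, -25] -> [-9, -25] -> -9
  [19, -1, -5, 39] -> [-5] -> [-5] -> [-5] -> -5
  [9, -48, -5, -41, -33, 12, 11, -13, -17, -5] -> [-48, -5, -41, -33, -13, -17, -5] -> [-5, -17, -13, -33, -41, -5, -48] -> [-5, -17] -> -5
  [12, 42, -33, -42] -> [-33, -42] -> [-42, -33] -> [-42, -33] -> -33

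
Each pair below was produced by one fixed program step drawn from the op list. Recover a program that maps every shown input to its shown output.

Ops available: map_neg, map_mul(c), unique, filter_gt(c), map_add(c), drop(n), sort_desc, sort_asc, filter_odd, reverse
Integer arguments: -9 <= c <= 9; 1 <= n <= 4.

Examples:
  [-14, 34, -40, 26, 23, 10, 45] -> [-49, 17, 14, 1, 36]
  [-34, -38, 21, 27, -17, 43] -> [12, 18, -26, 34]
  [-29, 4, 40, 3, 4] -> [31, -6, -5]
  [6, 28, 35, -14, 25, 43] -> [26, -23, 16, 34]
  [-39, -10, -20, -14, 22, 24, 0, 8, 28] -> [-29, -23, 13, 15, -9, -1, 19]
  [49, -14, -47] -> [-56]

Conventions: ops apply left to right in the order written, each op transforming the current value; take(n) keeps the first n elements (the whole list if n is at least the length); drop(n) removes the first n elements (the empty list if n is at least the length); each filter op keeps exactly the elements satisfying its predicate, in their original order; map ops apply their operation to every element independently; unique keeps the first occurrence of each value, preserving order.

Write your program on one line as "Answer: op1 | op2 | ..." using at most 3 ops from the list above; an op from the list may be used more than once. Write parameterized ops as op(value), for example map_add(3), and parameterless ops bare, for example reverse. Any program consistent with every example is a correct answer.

drop(2) | map_add(-9)

Check, running the answer program on each example:
  [-14, 34, -40, 26, 23, 10, 45] -> [-40, 26, 23, 10, 45] -> [-49, 17, 14, 1, 36]
  [-34, -38, 21, 27, -17, 43] -> [21, 27, -17, 43] -> [12, 18, -26, 34]
  [-29, 4, 40, 3, 4] -> [40, 3, 4] -> [31, -6, -5]
  [6, 28, 35, -14, 25, 43] -> [35, -14, 25, 43] -> [26, -23, 16, 34]
  [-39, -10, -20, -14, 22, 24, 0, 8, 28] -> [-20, -14, 22, 24, 0, 8, 28] -> [-29, -23, 13, 15, -9, -1, 19]
  [49, -14, -47] -> [-47] -> [-56]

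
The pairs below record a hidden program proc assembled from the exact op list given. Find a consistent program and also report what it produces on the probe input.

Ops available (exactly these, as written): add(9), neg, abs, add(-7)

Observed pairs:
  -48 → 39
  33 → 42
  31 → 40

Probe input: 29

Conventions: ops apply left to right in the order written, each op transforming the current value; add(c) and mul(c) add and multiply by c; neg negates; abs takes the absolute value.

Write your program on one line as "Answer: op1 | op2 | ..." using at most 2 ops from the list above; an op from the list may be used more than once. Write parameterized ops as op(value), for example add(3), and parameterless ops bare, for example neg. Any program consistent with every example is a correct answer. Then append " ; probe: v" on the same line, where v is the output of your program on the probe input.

add(9) | abs ; probe: 38

Check, running the answer program on each example:
  -48 -> -39 -> 39
  33 -> 42 -> 42
  31 -> 40 -> 40
  probe: 29 -> 38 -> 38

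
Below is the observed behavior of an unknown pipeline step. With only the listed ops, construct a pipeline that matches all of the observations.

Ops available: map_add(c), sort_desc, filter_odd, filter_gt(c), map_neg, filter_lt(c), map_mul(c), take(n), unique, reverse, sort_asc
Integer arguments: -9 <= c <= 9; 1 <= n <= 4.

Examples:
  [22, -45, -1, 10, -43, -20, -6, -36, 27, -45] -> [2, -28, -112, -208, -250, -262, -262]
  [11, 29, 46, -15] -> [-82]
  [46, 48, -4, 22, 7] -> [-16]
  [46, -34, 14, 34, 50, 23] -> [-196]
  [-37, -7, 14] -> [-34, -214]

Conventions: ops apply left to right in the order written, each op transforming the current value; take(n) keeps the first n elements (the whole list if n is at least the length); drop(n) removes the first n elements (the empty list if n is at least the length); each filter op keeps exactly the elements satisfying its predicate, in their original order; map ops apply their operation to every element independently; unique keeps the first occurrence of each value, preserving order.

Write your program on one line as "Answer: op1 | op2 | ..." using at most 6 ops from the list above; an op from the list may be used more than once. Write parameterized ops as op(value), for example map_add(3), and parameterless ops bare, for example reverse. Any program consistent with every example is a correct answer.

map_mul(6) | filter_lt(-5) | map_neg | sort_asc | map_neg | map_add(8)

Check, running the answer program on each example:
  [22, -45, -1, 10, -43, -20, -6, -36, 27, -45] -> [132, -270, -6, 60, -258, -120, -36, -216, 162, -270] -> [-270, -6, -258, -120, -36, -216, -270] -> [270, 6, 258, 120, 36, 216, 270] -> [6, 36, 120, 216, 258, 270, 270] -> [-6, -36, -120, -216, -258, -270, -270] -> [2, -28, -112, -208, -250, -262, -262]
  [11, 29, 46, -15] -> [66, 174, 276, -90] -> [-90] -> [90] -> [90] -> [-90] -> [-82]
  [46, 48, -4, 22, 7] -> [276, 288, -24, 132, 42] -> [-24] -> [24] -> [24] -> [-24] -> [-16]
  [46, -34, 14, 34, 50, 23] -> [276, -204, 84, 204, 300, 138] -> [-204] -> [204] -> [204] -> [-204] -> [-196]
  [-37, -7, 14] -> [-222, -42, 84] -> [-222, -42] -> [222, 42] -> [42, 222] -> [-42, -222] -> [-34, -214]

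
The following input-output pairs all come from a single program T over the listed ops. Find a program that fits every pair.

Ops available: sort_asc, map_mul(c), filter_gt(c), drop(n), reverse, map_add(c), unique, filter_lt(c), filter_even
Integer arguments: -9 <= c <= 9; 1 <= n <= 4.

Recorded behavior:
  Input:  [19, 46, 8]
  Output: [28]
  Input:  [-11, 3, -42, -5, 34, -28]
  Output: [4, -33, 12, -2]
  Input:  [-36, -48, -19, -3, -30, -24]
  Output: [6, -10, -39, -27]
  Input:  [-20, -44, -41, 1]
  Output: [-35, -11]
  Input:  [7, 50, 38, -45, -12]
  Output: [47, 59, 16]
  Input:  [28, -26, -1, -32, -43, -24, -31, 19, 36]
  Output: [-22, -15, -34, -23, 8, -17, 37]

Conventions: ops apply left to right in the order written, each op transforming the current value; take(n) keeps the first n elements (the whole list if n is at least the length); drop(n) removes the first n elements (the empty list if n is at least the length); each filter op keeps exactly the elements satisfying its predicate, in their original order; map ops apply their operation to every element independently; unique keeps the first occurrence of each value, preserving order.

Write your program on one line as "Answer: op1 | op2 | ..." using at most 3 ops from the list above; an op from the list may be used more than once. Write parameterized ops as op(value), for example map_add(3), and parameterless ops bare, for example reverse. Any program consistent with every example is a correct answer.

reverse | map_add(9) | drop(2)

Check, running the answer program on each example:
  [19, 46, 8] -> [8, 46, 19] -> [17, 55, 28] -> [28]
  [-11, 3, -42, -5, 34, -28] -> [-28, 34, -5, -42, 3, -11] -> [-19, 43, 4, -33, 12, -2] -> [4, -33, 12, -2]
  [-36, -48, -19, -3, -30, -24] -> [-24, -30, -3, -19, -48, -36] -> [-15, -21, 6, -10, -39, -27] -> [6, -10, -39, -27]
  [-20, -44, -41, 1] -> [1, -41, -44, -20] -> [10, -32, -35, -11] -> [-35, -11]
  [7, 50, 38, -45, -12] -> [-12, -45, 38, 50, 7] -> [-3, -36, 47, 59, 16] -> [47, 59, 16]
  [28, -26, -1, -32, -43, -24, -31, 19, 36] -> [36, 19, -31, -24, -43, -32, -1, -26, 28] -> [45, 28, -22, -15, -34, -23, 8, -17, 37] -> [-22, -15, -34, -23, 8, -17, 37]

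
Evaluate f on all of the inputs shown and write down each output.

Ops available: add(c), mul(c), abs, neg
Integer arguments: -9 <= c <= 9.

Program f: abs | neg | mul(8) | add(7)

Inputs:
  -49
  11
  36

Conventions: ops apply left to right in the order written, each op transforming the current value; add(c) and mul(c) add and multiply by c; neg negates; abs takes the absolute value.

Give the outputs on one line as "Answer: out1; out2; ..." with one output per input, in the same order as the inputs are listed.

Execution, op by op:
  -49 -> 49 -> -49 -> -392 -> -385
  11 -> 11 -> -11 -> -88 -> -81
  36 -> 36 -> -36 -> -288 -> -281

-385; -81; -281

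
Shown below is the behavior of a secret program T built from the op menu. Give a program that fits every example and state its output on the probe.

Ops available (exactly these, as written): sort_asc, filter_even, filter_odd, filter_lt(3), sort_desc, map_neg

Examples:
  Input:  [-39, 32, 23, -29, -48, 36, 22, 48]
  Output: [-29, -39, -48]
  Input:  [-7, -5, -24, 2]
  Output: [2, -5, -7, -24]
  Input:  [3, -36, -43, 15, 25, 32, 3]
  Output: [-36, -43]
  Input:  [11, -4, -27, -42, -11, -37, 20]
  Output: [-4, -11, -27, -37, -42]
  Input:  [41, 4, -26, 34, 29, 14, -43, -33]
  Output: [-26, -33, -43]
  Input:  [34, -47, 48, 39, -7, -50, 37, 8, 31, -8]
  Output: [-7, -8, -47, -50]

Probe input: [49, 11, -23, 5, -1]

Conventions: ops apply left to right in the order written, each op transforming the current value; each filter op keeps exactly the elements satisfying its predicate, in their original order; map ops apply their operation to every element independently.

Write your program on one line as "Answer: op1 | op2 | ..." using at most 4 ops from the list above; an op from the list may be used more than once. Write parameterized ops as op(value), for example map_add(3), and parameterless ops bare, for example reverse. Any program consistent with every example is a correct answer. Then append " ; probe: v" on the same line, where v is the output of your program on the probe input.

filter_lt(3) | sort_asc | sort_desc ; probe: [-1, -23]

Check, running the answer program on each example:
  [-39, 32, 23, -29, -48, 36, 22, 48] -> [-39, -29, -48] -> [-48, -39, -29] -> [-29, -39, -48]
  [-7, -5, -24, 2] -> [-7, -5, -24, 2] -> [-24, -7, -5, 2] -> [2, -5, -7, -24]
  [3, -36, -43, 15, 25, 32, 3] -> [-36, -43] -> [-43, -36] -> [-36, -43]
  [11, -4, -27, -42, -11, -37, 20] -> [-4, -27, -42, -11, -37] -> [-42, -37, -27, -11, -4] -> [-4, -11, -27, -37, -42]
  [41, 4, -26, 34, 29, 14, -43, -33] -> [-26, -43, -33] -> [-43, -33, -26] -> [-26, -33, -43]
  [34, -47, 48, 39, -7, -50, 37, 8, 31, -8] -> [-47, -7, -50, -8] -> [-50, -47, -8, -7] -> [-7, -8, -47, -50]
  probe: [49, 11, -23, 5, -1] -> [-23, -1] -> [-23, -1] -> [-1, -23]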